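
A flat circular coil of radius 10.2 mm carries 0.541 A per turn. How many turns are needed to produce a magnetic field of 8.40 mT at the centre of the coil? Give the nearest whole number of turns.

N = 252

For an N-turn coil, B = Nμ₀I/(2R). A single turn gives B₁ = 3.33×10⁻⁵ T with R = 0.0102 m.
N = B/B₁ = 8.40×10⁻³ / 3.33×10⁻⁵ = 252.06.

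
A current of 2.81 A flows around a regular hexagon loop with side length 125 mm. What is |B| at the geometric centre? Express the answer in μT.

Each side is a finite straight segment at perpendicular distance d = a/(2 tan(π/6)) = 0.1083 m from the centre, with end-angles ±π/6.
One side contributes B₁ = (μ₀I/4πd)·2 sin(π/6) = 2.60×10⁻⁶ T.
All 6 sides add in the same direction: B = 6 × 2.60×10⁻⁶ = 1.56×10⁻⁵ T.

B ≈ 15.6 μT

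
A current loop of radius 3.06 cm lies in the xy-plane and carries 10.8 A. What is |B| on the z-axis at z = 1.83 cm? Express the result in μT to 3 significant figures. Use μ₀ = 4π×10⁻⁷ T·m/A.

B ≈ 140 μT

On the axis of a circular loop, B = μ₀IR² / [2(R²+z²)^(3/2)].
R² + z² = (0.0306)² + (0.0183)² = 0.001271 m², and (R²+z²)^(3/2) = 4.53×10⁻⁵ m³.
B = (4π×10⁻⁷ × 10.8 × 0.0009364) / (2 × 4.53×10⁻⁵) = 1.40×10⁻⁴ T.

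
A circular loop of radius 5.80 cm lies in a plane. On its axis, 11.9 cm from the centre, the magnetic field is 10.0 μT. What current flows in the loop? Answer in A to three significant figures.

I ≈ 11.0 A

On the axis of a loop, B = μ₀IR²/[2(R²+z²)^(3/2)], so I = 2B(R²+z²)^(3/2)/(μ₀R²).
R² + z² = 0.003364 + 0.01416 = 0.01753 m²; raised to 3/2 gives 2.32×10⁻³ m³.
I = 2 × 1.00×10⁻⁵ × 2.32×10⁻³ / (1.26×10⁻⁶ × 0.003364) = 11.0 A.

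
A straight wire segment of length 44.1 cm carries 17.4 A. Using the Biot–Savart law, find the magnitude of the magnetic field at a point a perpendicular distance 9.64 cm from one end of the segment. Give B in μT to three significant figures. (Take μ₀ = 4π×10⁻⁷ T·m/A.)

B ≈ 17.6 μT

For a finite straight segment, B = (μ₀I/4πd)(sinθ₁ + sinθ₂), where θ₁, θ₂ are the angles from the perpendicular to each end.
The perpendicular foot is at one end, so the two end-offsets along the wire are 0 and L = 0.441 m.
sinθ₁ = 0/√(0²+0.0964²) = 0.0000; sinθ₂ = 0.441/√(0.441²+0.0964²) = 0.9769.
B = (4π×10⁻⁷ × 17.4) / (4π × 0.0964) × (0.0000 + 0.9769) = 1.76×10⁻⁵ T.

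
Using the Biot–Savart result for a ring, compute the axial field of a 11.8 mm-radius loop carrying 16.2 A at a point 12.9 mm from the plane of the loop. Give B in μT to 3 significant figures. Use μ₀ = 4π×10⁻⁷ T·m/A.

B ≈ 265 μT

On the axis of a circular loop, B = μ₀IR² / [2(R²+z²)^(3/2)].
R² + z² = (0.0118)² + (0.0129)² = 0.0003057 m², and (R²+z²)^(3/2) = 5.34×10⁻⁶ m³.
B = (4π×10⁻⁷ × 16.2 × 0.0001392) / (2 × 5.34×10⁻⁶) = 2.65×10⁻⁴ T.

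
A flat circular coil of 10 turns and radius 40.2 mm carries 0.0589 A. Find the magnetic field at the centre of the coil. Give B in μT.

For an N-turn flat coil, B = Nμ₀I/(2R) with R = 0.0402 m.
B = 10 × 9.21×10⁻⁷ T = 9.21×10⁻⁶ T.

B ≈ 9.21 μT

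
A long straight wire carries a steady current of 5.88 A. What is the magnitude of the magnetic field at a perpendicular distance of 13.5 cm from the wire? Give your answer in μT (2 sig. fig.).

For an infinitely long straight wire, B = μ₀I/(2πd).
B = (4π×10⁻⁷ × 5.88) / (2π × 0.135) = 8.71×10⁻⁶ T.

B ≈ 8.7 μT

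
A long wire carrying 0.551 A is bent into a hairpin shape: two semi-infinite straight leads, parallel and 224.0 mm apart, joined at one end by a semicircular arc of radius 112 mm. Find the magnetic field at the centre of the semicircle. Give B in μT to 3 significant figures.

B ≈ 2.53 μT

The semicircular arc contributes B_arc = μ₀I·π/(4πR) = μ₀I/(4R) = 1.55×10⁻⁶ T.
Each semi-infinite lead is at perpendicular distance R = 0.112 m from the centre, with the perpendicular foot at its near end, so it contributes μ₀I/(4πR); both point the same way, together 9.84×10⁻⁷ T.
Arc and leads all point the same direction: B = 1.55×10⁻⁶ + 9.84×10⁻⁷ = 2.53×10⁻⁶ T.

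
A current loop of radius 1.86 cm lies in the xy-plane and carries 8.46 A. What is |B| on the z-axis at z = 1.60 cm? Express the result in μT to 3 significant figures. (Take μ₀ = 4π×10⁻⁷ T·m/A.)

B ≈ 125 μT

On the axis of a circular loop, B = μ₀IR² / [2(R²+z²)^(3/2)].
R² + z² = (0.0186)² + (0.016)² = 0.000602 m², and (R²+z²)^(3/2) = 1.48×10⁻⁵ m³.
B = (4π×10⁻⁷ × 8.46 × 0.000346) / (2 × 1.48×10⁻⁵) = 1.25×10⁻⁴ T.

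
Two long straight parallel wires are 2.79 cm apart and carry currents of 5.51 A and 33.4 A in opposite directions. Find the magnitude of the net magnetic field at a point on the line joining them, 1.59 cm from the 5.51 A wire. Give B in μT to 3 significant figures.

B ≈ 626 μT

Each long wire gives B = μ₀I/(2πd). Distances are d₁ = 0.0159 m and d₂ = 0.012 m.
B₁ = 6.93×10⁻⁵ T, B₂ = 5.57×10⁻⁴ T.
Between antiparallel currents both contributions point the same way, so they add. B = B₁ + B₂ = 6.93×10⁻⁵ + 5.57×10⁻⁴ = 6.26×10⁻⁴ T.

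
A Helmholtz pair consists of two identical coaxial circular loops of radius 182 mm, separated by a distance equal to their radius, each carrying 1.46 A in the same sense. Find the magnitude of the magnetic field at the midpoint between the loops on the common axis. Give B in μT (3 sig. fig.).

Each loop contributes B = μ₀IR²/[2(R²+z²)^(3/2)] on the axis, with z measured from that loop.
Loop 1 (z = 0.091 m): B₁ = 3.61×10⁻⁶ T. Loop 2 (z = 0.091 m): B₂ = 3.61×10⁻⁶ T.
The fields add: B = B₁ + B₂ = 7.21×10⁻⁶ T.

B ≈ 7.21 μT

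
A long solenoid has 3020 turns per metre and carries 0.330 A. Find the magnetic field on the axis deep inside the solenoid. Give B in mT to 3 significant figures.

Inside a long solenoid, B = μ₀nI with n = 3020 turns/m.
B = 4π×10⁻⁷ × 3020 × 0.330 = 1.25×10⁻³ T.

B ≈ 1.25 mT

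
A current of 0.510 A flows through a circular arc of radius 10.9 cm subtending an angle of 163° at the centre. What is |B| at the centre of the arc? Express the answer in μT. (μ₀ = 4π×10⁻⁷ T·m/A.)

B ≈ 1.33 μT

The Biot–Savart field of a circular arc at its centre is B = μ₀Iφ/(4πR), with φ = 2.845 rad.
B = (4π×10⁻⁷ × 0.510 × 2.845) / (4π × 0.109) = 1.33×10⁻⁶ T.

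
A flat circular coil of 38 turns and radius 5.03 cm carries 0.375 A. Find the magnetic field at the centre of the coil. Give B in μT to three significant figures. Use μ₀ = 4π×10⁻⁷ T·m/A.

B ≈ 178 μT

For an N-turn flat coil, B = Nμ₀I/(2R) with R = 0.0503 m.
B = 38 × 4.68×10⁻⁶ T = 1.78×10⁻⁴ T.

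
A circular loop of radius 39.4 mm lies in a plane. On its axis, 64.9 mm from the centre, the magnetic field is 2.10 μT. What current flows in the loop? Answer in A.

On the axis of a loop, B = μ₀IR²/[2(R²+z²)^(3/2)], so I = 2B(R²+z²)^(3/2)/(μ₀R²).
R² + z² = 0.001552 + 0.004212 = 0.005764 m²; raised to 3/2 gives 4.38×10⁻⁴ m³.
I = 2 × 2.10×10⁻⁶ × 4.38×10⁻⁴ / (1.26×10⁻⁶ × 0.001552) = 0.942 A.

I ≈ 0.942 A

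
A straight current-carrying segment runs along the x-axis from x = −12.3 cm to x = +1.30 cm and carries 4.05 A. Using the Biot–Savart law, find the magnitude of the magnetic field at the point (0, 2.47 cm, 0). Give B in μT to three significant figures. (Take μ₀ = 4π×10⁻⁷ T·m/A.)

B ≈ 23.7 μT

For a finite straight segment, B = (μ₀I/4πd)(sinθ₁ + sinθ₂), where θ₁, θ₂ are the angles from the perpendicular to each end.
The perpendicular distance is d = 0.0247 m; the end-offsets along the wire are a = 0.123 m and b = 0.013 m.
sinθ₁ = 0.123/√(0.123²+0.0247²) = 0.9804; sinθ₂ = 0.013/√(0.013²+0.0247²) = 0.4657.
B = (4π×10⁻⁷ × 4.05) / (4π × 0.0247) × (0.9804 + 0.4657) = 2.37×10⁻⁵ T.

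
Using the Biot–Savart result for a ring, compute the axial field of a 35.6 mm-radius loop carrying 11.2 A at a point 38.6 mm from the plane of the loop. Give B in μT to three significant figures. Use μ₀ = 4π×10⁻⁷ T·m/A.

B ≈ 61.6 μT

On the axis of a circular loop, B = μ₀IR² / [2(R²+z²)^(3/2)].
R² + z² = (0.0356)² + (0.0386)² = 0.002757 m², and (R²+z²)^(3/2) = 1.45×10⁻⁴ m³.
B = (4π×10⁻⁷ × 11.2 × 0.001267) / (2 × 1.45×10⁻⁴) = 6.16×10⁻⁵ T.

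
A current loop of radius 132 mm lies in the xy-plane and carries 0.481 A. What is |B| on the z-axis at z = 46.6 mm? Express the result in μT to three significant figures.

B ≈ 1.92 μT

On the axis of a circular loop, B = μ₀IR² / [2(R²+z²)^(3/2)].
R² + z² = (0.132)² + (0.0466)² = 0.0196 m², and (R²+z²)^(3/2) = 2.74×10⁻³ m³.
B = (4π×10⁻⁷ × 0.481 × 0.01742) / (2 × 2.74×10⁻³) = 1.92×10⁻⁶ T.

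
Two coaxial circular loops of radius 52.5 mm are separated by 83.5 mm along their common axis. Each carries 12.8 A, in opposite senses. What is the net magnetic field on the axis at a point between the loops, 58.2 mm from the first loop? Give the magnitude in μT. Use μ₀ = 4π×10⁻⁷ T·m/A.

Each loop contributes B = μ₀IR²/[2(R²+z²)^(3/2)] on the axis, with z measured from that loop.
Loop 1 (z = 0.0582 m): B₁ = 4.60×10⁻⁵ T. Loop 2 (z = 0.0253 m): B₂ = 1.12×10⁻⁴ T.
The fields oppose: B = |B₁ − B₂| = 6.60×10⁻⁵ T.

B ≈ 66.0 μT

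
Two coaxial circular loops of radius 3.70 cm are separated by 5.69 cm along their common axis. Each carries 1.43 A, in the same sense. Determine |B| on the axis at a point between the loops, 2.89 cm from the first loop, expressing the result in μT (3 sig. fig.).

Each loop contributes B = μ₀IR²/[2(R²+z²)^(3/2)] on the axis, with z measured from that loop.
Loop 1 (z = 0.0289 m): B₁ = 1.19×10⁻⁵ T. Loop 2 (z = 0.028 m): B₂ = 1.23×10⁻⁵ T.
The fields add: B = B₁ + B₂ = 2.42×10⁻⁵ T.

B ≈ 24.2 μT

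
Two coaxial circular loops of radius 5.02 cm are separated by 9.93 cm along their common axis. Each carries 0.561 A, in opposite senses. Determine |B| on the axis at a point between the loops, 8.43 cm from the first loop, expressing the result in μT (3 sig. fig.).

B ≈ 5.24 μT

Each loop contributes B = μ₀IR²/[2(R²+z²)^(3/2)] on the axis, with z measured from that loop.
Loop 1 (z = 0.0843 m): B₁ = 9.40×10⁻⁷ T. Loop 2 (z = 0.015 m): B₂ = 6.18×10⁻⁶ T.
The fields oppose: B = |B₁ − B₂| = 5.24×10⁻⁶ T.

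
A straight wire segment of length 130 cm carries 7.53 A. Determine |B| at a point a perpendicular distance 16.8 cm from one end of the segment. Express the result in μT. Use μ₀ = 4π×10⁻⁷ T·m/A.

B ≈ 4.45 μT

For a finite straight segment, B = (μ₀I/4πd)(sinθ₁ + sinθ₂), where θ₁, θ₂ are the angles from the perpendicular to each end.
The perpendicular foot is at one end, so the two end-offsets along the wire are 0 and L = 1.3 m.
sinθ₁ = 0/√(0²+0.168²) = 0.0000; sinθ₂ = 1.3/√(1.3²+0.168²) = 0.9918.
B = (4π×10⁻⁷ × 7.53) / (4π × 0.168) × (0.0000 + 0.9918) = 4.45×10⁻⁶ T.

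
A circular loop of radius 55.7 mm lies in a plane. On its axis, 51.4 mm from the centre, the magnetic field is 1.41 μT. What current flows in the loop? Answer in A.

On the axis of a loop, B = μ₀IR²/[2(R²+z²)^(3/2)], so I = 2B(R²+z²)^(3/2)/(μ₀R²).
R² + z² = 0.003102 + 0.002642 = 0.005744 m²; raised to 3/2 gives 4.35×10⁻⁴ m³.
I = 2 × 1.41×10⁻⁶ × 4.35×10⁻⁴ / (1.26×10⁻⁶ × 0.003102) = 0.315 A.

I ≈ 0.315 A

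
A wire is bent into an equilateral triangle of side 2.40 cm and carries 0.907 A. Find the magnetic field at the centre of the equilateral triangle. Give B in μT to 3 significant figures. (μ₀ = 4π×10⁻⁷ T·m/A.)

Each side is a finite straight segment at perpendicular distance d = a/(2 tan(π/3)) = 0.006928 m from the centre, with end-angles ±π/3.
One side contributes B₁ = (μ₀I/4πd)·2 sin(π/3) = 2.27×10⁻⁵ T.
All 3 sides add in the same direction: B = 3 × 2.27×10⁻⁵ = 6.80×10⁻⁵ T.

B ≈ 68.0 μT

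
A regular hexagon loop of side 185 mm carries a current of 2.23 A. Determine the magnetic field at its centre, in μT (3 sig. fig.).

Each side is a finite straight segment at perpendicular distance d = a/(2 tan(π/6)) = 0.1602 m from the centre, with end-angles ±π/6.
One side contributes B₁ = (μ₀I/4πd)·2 sin(π/6) = 1.39×10⁻⁶ T.
All 6 sides add in the same direction: B = 6 × 1.39×10⁻⁶ = 8.35×10⁻⁶ T.

B ≈ 8.35 μT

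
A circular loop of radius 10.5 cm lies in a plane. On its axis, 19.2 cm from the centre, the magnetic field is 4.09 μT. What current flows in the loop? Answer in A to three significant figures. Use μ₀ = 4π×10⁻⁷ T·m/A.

I ≈ 6.19 A

On the axis of a loop, B = μ₀IR²/[2(R²+z²)^(3/2)], so I = 2B(R²+z²)^(3/2)/(μ₀R²).
R² + z² = 0.01102 + 0.03686 = 0.04789 m²; raised to 3/2 gives 1.05×10⁻² m³.
I = 2 × 4.09×10⁻⁶ × 1.05×10⁻² / (1.26×10⁻⁶ × 0.01102) = 6.19 A.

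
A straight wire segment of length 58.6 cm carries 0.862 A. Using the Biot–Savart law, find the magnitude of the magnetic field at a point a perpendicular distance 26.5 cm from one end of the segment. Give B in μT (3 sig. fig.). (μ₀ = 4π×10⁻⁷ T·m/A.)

B ≈ 0.296 μT

For a finite straight segment, B = (μ₀I/4πd)(sinθ₁ + sinθ₂), where θ₁, θ₂ are the angles from the perpendicular to each end.
The perpendicular foot is at one end, so the two end-offsets along the wire are 0 and L = 0.586 m.
sinθ₁ = 0/√(0²+0.265²) = 0.0000; sinθ₂ = 0.586/√(0.586²+0.265²) = 0.9112.
B = (4π×10⁻⁷ × 0.862) / (4π × 0.265) × (0.0000 + 0.9112) = 2.96×10⁻⁷ T.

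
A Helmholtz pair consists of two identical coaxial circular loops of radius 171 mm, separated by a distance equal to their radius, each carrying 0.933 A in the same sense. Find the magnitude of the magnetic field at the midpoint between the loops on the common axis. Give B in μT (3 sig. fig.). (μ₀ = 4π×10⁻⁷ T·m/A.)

Each loop contributes B = μ₀IR²/[2(R²+z²)^(3/2)] on the axis, with z measured from that loop.
Loop 1 (z = 0.0855 m): B₁ = 2.45×10⁻⁶ T. Loop 2 (z = 0.0855 m): B₂ = 2.45×10⁻⁶ T.
The fields add: B = B₁ + B₂ = 4.91×10⁻⁶ T.

B ≈ 4.91 μT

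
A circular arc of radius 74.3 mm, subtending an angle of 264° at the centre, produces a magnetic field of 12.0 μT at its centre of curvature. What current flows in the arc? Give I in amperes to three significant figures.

I ≈ 1.94 A

For a circular arc, B = μ₀Iφ/(4πR) with φ in radians; here φ = 4.608 rad.
So I = 4πRB/(μ₀φ) = 4π × 0.0743 × 1.20×10⁻⁵ / (4π×10⁻⁷ × 4.608) = 1.94 A.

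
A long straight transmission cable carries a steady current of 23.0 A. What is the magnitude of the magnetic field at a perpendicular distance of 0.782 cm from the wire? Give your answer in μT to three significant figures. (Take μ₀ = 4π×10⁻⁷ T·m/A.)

For an infinitely long straight wire, B = μ₀I/(2πd).
B = (4π×10⁻⁷ × 23.0) / (2π × 0.00782) = 5.88×10⁻⁴ T.

B ≈ 588 μT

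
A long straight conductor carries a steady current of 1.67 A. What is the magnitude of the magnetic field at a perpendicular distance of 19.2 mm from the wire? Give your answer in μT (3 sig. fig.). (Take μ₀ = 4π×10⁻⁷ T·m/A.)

For an infinitely long straight wire, B = μ₀I/(2πd).
B = (4π×10⁻⁷ × 1.67) / (2π × 0.0192) = 1.74×10⁻⁵ T.

B ≈ 17.4 μT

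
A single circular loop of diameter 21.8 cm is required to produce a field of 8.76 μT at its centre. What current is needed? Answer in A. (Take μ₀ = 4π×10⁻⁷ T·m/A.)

At the centre of a circular loop B = μ₀I/(2R), so I = 2RB/μ₀.
With R = 0.109 m, I = 2 × 0.109 × 8.76×10⁻⁶ / (4π×10⁻⁷) = 1.52 A.

I ≈ 1.52 A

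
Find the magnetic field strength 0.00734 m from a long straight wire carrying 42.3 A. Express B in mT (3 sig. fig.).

For an infinitely long straight wire, B = μ₀I/(2πd).
B = (4π×10⁻⁷ × 42.3) / (2π × 0.00734) = 1.15×10⁻³ T.

B ≈ 1.15 mT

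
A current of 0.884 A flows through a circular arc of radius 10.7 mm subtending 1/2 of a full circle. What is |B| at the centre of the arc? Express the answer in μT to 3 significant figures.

B ≈ 26.0 μT

The Biot–Savart field of a circular arc at its centre is B = μ₀Iφ/(4πR), with φ = 3.142 rad.
B = (4π×10⁻⁷ × 0.884 × 3.142) / (4π × 0.0107) = 2.60×10⁻⁵ T.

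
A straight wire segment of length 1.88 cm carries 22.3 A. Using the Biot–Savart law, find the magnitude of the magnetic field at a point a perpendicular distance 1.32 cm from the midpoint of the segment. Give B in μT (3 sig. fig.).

B ≈ 196 μT

For a finite straight segment, B = (μ₀I/4πd)(sinθ₁ + sinθ₂), where θ₁, θ₂ are the angles from the perpendicular to each end.
The perpendicular from the point meets the wire at its midpoint, so each end is L/2 = 0.0094 m away along the wire.
sinθ₁ = 0.0094/√(0.0094²+0.0132²) = 0.5801; sinθ₂ = 0.0094/√(0.0094²+0.0132²) = 0.5801.
B = (4π×10⁻⁷ × 22.3) / (4π × 0.0132) × (0.5801 + 0.5801) = 1.96×10⁻⁴ T.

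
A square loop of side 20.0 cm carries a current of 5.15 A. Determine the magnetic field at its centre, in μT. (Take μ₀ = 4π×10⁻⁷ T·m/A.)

Each side is a finite straight segment at perpendicular distance d = a/(2 tan(π/4)) = 0.1 m from the centre, with end-angles ±π/4.
One side contributes B₁ = (μ₀I/4πd)·2 sin(π/4) = 7.28×10⁻⁶ T.
All 4 sides add in the same direction: B = 4 × 7.28×10⁻⁶ = 2.91×10⁻⁵ T.

B ≈ 29.1 μT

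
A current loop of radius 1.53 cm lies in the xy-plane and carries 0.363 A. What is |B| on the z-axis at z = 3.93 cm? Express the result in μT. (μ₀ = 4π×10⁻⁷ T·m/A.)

B ≈ 0.712 μT

On the axis of a circular loop, B = μ₀IR² / [2(R²+z²)^(3/2)].
R² + z² = (0.0153)² + (0.0393)² = 0.001779 m², and (R²+z²)^(3/2) = 7.50×10⁻⁵ m³.
B = (4π×10⁻⁷ × 0.363 × 0.0002341) / (2 × 7.50×10⁻⁵) = 7.12×10⁻⁷ T.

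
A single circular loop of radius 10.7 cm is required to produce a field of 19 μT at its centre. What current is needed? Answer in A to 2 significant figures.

I ≈ 3.2 A

At the centre of a circular loop B = μ₀I/(2R), so I = 2RB/μ₀.
With R = 0.107 m, I = 2 × 0.107 × 1.90×10⁻⁵ / (4π×10⁻⁷) = 3.24 A.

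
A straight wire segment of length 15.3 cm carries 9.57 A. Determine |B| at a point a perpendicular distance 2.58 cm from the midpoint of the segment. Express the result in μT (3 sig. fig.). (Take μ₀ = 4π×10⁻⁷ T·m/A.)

B ≈ 70.3 μT

For a finite straight segment, B = (μ₀I/4πd)(sinθ₁ + sinθ₂), where θ₁, θ₂ are the angles from the perpendicular to each end.
The perpendicular from the point meets the wire at its midpoint, so each end is L/2 = 0.0765 m away along the wire.
sinθ₁ = 0.0765/√(0.0765²+0.0258²) = 0.9476; sinθ₂ = 0.0765/√(0.0765²+0.0258²) = 0.9476.
B = (4π×10⁻⁷ × 9.57) / (4π × 0.0258) × (0.9476 + 0.9476) = 7.03×10⁻⁵ T.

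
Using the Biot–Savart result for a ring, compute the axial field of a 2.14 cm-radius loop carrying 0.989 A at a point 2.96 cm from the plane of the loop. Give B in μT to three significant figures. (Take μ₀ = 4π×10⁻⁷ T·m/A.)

On the axis of a circular loop, B = μ₀IR² / [2(R²+z²)^(3/2)].
R² + z² = (0.0214)² + (0.0296)² = 0.001334 m², and (R²+z²)^(3/2) = 4.87×10⁻⁵ m³.
B = (4π×10⁻⁷ × 0.989 × 0.000458) / (2 × 4.87×10⁻⁵) = 5.84×10⁻⁶ T.

B ≈ 5.84 μT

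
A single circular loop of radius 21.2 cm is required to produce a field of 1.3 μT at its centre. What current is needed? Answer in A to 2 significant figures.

I ≈ 0.44 A

At the centre of a circular loop B = μ₀I/(2R), so I = 2RB/μ₀.
With R = 0.212 m, I = 2 × 0.212 × 1.30×10⁻⁶ / (4π×10⁻⁷) = 0.439 A.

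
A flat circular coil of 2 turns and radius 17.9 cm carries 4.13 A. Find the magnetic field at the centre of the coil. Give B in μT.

For an N-turn flat coil, B = Nμ₀I/(2R) with R = 0.179 m.
B = 2 × 1.45×10⁻⁵ T = 2.90×10⁻⁵ T.

B ≈ 29.0 μT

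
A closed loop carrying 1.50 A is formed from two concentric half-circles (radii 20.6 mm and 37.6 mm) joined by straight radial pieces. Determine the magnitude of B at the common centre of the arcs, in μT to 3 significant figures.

B ≈ 10.3 μT

The radial connectors point toward the centre, so dl × r̂ = 0 and they contribute nothing.
Each semicircle gives μ₀I/(4R): inner arc 2.29×10⁻⁵ T, outer arc 1.25×10⁻⁵ T.
The two arcs carry current in opposite angular senses, so their fields oppose: B = |2.29×10⁻⁵ − 1.25×10⁻⁵| = 1.03×10⁻⁵ T.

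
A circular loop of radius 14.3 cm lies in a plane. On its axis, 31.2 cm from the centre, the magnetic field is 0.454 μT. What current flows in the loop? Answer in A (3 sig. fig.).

I ≈ 1.43 A

On the axis of a loop, B = μ₀IR²/[2(R²+z²)^(3/2)], so I = 2B(R²+z²)^(3/2)/(μ₀R²).
R² + z² = 0.02045 + 0.09734 = 0.1178 m²; raised to 3/2 gives 4.04×10⁻² m³.
I = 2 × 4.54×10⁻⁷ × 4.04×10⁻² / (1.26×10⁻⁶ × 0.02045) = 1.43 A.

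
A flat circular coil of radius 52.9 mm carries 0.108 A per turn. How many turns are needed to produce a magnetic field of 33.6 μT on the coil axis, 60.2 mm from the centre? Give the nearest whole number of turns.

N = 91

For an N-turn coil, B = Nμ₀IR²/[2(R²+z²)^(3/2)]. A single turn gives B₁ = 3.69×10⁻⁷ T with R = 0.0529 m, z = 0.0602 m.
N = B/B₁ = 3.36×10⁻⁵ / 3.69×10⁻⁷ = 91.07.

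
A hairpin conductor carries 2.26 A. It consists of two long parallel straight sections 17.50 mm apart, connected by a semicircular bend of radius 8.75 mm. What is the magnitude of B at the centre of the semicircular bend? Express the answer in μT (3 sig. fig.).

The semicircular arc contributes B_arc = μ₀I·π/(4πR) = μ₀I/(4R) = 8.11×10⁻⁵ T.
Each semi-infinite lead is at perpendicular distance R = 0.00875 m from the centre, with the perpendicular foot at its near end, so it contributes μ₀I/(4πR); both point the same way, together 5.17×10⁻⁵ T.
Arc and leads all point the same direction: B = 8.11×10⁻⁵ + 5.17×10⁻⁵ = 1.33×10⁻⁴ T.

B ≈ 133 μT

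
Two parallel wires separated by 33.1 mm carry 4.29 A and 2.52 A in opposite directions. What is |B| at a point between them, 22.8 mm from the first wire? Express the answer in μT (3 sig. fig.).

B ≈ 86.6 μT

Each long wire gives B = μ₀I/(2πd). Distances are d₁ = 0.0228 m and d₂ = 0.0103 m.
B₁ = 3.76×10⁻⁵ T, B₂ = 4.89×10⁻⁵ T.
Between antiparallel currents both contributions point the same way, so they add. B = B₁ + B₂ = 3.76×10⁻⁵ + 4.89×10⁻⁵ = 8.66×10⁻⁵ T.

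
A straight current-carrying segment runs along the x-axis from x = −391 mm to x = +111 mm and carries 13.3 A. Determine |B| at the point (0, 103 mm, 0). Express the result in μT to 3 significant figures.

For a finite straight segment, B = (μ₀I/4πd)(sinθ₁ + sinθ₂), where θ₁, θ₂ are the angles from the perpendicular to each end.
The perpendicular distance is d = 0.103 m; the end-offsets along the wire are a = 0.391 m and b = 0.111 m.
sinθ₁ = 0.391/√(0.391²+0.103²) = 0.9670; sinθ₂ = 0.111/√(0.111²+0.103²) = 0.7330.
B = (4π×10⁻⁷ × 13.3) / (4π × 0.103) × (0.9670 + 0.7330) = 2.20×10⁻⁵ T.

B ≈ 22.0 μT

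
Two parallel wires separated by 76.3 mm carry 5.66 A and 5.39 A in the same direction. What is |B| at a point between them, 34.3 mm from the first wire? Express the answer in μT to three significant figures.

B ≈ 7.34 μT

Each long wire gives B = μ₀I/(2πd). Distances are d₁ = 0.0343 m and d₂ = 0.042 m.
B₁ = 3.30×10⁻⁵ T, B₂ = 2.57×10⁻⁵ T.
Between parallel currents the two contributions point in opposite directions, so they subtract. B = |B₁ − B₂| = |3.30×10⁻⁵ − 2.57×10⁻⁵| = 7.34×10⁻⁶ T.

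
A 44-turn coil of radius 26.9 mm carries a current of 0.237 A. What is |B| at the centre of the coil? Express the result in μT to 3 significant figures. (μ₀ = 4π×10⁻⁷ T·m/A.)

For an N-turn flat coil, B = Nμ₀I/(2R) with R = 0.0269 m.
B = 44 × 5.54×10⁻⁶ T = 2.44×10⁻⁴ T.

B ≈ 244 μT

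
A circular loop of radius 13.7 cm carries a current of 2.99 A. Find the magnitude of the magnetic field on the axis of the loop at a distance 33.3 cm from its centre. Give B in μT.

B ≈ 0.755 μT

On the axis of a circular loop, B = μ₀IR² / [2(R²+z²)^(3/2)].
R² + z² = (0.137)² + (0.333)² = 0.1297 m², and (R²+z²)^(3/2) = 4.67×10⁻² m³.
B = (4π×10⁻⁷ × 2.99 × 0.01877) / (2 × 4.67×10⁻²) = 7.55×10⁻⁷ T.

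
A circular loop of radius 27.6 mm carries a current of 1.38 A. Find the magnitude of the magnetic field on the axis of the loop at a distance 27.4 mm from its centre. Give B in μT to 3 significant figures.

B ≈ 11.2 μT

On the axis of a circular loop, B = μ₀IR² / [2(R²+z²)^(3/2)].
R² + z² = (0.0276)² + (0.0274)² = 0.001513 m², and (R²+z²)^(3/2) = 5.88×10⁻⁵ m³.
B = (4π×10⁻⁷ × 1.38 × 0.0007618) / (2 × 5.88×10⁻⁵) = 1.12×10⁻⁵ T.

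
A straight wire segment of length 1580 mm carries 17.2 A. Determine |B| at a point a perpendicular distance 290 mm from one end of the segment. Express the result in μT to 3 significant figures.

B ≈ 5.83 μT

For a finite straight segment, B = (μ₀I/4πd)(sinθ₁ + sinθ₂), where θ₁, θ₂ are the angles from the perpendicular to each end.
The perpendicular foot is at one end, so the two end-offsets along the wire are 0 and L = 1.58 m.
sinθ₁ = 0/√(0²+0.29²) = 0.0000; sinθ₂ = 1.58/√(1.58²+0.29²) = 0.9836.
B = (4π×10⁻⁷ × 17.2) / (4π × 0.29) × (0.0000 + 0.9836) = 5.83×10⁻⁶ T.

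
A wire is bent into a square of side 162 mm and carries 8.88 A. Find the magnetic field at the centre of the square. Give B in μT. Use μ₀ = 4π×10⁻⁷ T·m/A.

B ≈ 62.0 μT

Each side is a finite straight segment at perpendicular distance d = a/(2 tan(π/4)) = 0.081 m from the centre, with end-angles ±π/4.
One side contributes B₁ = (μ₀I/4πd)·2 sin(π/4) = 1.55×10⁻⁵ T.
All 4 sides add in the same direction: B = 4 × 1.55×10⁻⁵ = 6.20×10⁻⁵ T.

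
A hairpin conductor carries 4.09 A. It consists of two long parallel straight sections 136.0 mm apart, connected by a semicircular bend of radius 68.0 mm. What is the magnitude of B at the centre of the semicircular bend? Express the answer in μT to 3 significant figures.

The semicircular arc contributes B_arc = μ₀I·π/(4πR) = μ₀I/(4R) = 1.89×10⁻⁵ T.
Each semi-infinite lead is at perpendicular distance R = 0.068 m from the centre, with the perpendicular foot at its near end, so it contributes μ₀I/(4πR); both point the same way, together 1.20×10⁻⁵ T.
Arc and leads all point the same direction: B = 1.89×10⁻⁵ + 1.20×10⁻⁵ = 3.09×10⁻⁵ T.

B ≈ 30.9 μT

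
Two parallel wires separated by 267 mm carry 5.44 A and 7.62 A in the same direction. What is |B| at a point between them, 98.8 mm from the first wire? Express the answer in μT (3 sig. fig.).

Each long wire gives B = μ₀I/(2πd). Distances are d₁ = 0.0988 m and d₂ = 0.1682 m.
B₁ = 1.10×10⁻⁵ T, B₂ = 9.06×10⁻⁶ T.
Between parallel currents the two contributions point in opposite directions, so they subtract. B = |B₁ − B₂| = |1.10×10⁻⁵ − 9.06×10⁻⁶| = 1.95×10⁻⁶ T.

B ≈ 1.95 μT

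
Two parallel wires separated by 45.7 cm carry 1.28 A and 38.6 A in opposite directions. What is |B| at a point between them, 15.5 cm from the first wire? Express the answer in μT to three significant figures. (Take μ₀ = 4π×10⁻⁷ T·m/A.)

B ≈ 27.2 μT

Each long wire gives B = μ₀I/(2πd). Distances are d₁ = 0.155 m and d₂ = 0.302 m.
B₁ = 1.65×10⁻⁶ T, B₂ = 2.56×10⁻⁵ T.
Between antiparallel currents both contributions point the same way, so they add. B = B₁ + B₂ = 1.65×10⁻⁶ + 2.56×10⁻⁵ = 2.72×10⁻⁵ T.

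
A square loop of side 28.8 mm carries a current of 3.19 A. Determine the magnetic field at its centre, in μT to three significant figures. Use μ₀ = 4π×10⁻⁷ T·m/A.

B ≈ 125 μT

Each side is a finite straight segment at perpendicular distance d = a/(2 tan(π/4)) = 0.0144 m from the centre, with end-angles ±π/4.
One side contributes B₁ = (μ₀I/4πd)·2 sin(π/4) = 3.13×10⁻⁵ T.
All 4 sides add in the same direction: B = 4 × 3.13×10⁻⁵ = 1.25×10⁻⁴ T.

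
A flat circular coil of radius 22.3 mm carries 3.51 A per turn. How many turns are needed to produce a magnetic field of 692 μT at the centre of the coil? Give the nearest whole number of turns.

For an N-turn coil, B = Nμ₀I/(2R). A single turn gives B₁ = 9.89×10⁻⁵ T with R = 0.0223 m.
N = B/B₁ = 6.92×10⁻⁴ / 9.89×10⁻⁵ = 7.00.

N = 7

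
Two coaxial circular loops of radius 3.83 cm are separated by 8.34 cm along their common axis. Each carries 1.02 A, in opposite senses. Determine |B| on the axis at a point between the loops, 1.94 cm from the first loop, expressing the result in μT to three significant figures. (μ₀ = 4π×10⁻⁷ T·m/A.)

B ≈ 9.61 μT

Each loop contributes B = μ₀IR²/[2(R²+z²)^(3/2)] on the axis, with z measured from that loop.
Loop 1 (z = 0.0194 m): B₁ = 1.19×10⁻⁵ T. Loop 2 (z = 0.064 m): B₂ = 2.27×10⁻⁶ T.
The fields oppose: B = |B₁ − B₂| = 9.61×10⁻⁶ T.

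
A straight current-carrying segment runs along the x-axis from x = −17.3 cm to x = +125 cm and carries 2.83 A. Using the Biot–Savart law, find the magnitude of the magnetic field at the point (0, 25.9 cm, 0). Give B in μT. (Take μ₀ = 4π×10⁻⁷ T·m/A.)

B ≈ 1.68 μT

For a finite straight segment, B = (μ₀I/4πd)(sinθ₁ + sinθ₂), where θ₁, θ₂ are the angles from the perpendicular to each end.
The perpendicular distance is d = 0.259 m; the end-offsets along the wire are a = 0.173 m and b = 1.25 m.
sinθ₁ = 0.173/√(0.173²+0.259²) = 0.5554; sinθ₂ = 1.25/√(1.25²+0.259²) = 0.9792.
B = (4π×10⁻⁷ × 2.83) / (4π × 0.259) × (0.5554 + 0.9792) = 1.68×10⁻⁶ T.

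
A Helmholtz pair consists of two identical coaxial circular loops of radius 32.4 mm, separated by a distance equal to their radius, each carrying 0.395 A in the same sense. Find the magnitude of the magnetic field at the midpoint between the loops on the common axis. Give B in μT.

Each loop contributes B = μ₀IR²/[2(R²+z²)^(3/2)] on the axis, with z measured from that loop.
Loop 1 (z = 0.0162 m): B₁ = 5.48×10⁻⁶ T. Loop 2 (z = 0.0162 m): B₂ = 5.48×10⁻⁶ T.
The fields add: B = B₁ + B₂ = 1.10×10⁻⁵ T.

B ≈ 11.0 μT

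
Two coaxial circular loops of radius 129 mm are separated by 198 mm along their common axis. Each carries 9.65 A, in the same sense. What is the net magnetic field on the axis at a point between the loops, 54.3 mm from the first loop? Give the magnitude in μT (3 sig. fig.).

Each loop contributes B = μ₀IR²/[2(R²+z²)^(3/2)] on the axis, with z measured from that loop.
Loop 1 (z = 0.0543 m): B₁ = 3.68×10⁻⁵ T. Loop 2 (z = 0.1437 m): B₂ = 1.40×10⁻⁵ T.
The fields add: B = B₁ + B₂ = 5.08×10⁻⁵ T.

B ≈ 50.8 μT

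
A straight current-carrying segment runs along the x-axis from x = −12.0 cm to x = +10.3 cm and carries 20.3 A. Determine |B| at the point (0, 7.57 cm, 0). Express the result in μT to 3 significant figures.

B ≈ 44.3 μT

For a finite straight segment, B = (μ₀I/4πd)(sinθ₁ + sinθ₂), where θ₁, θ₂ are the angles from the perpendicular to each end.
The perpendicular distance is d = 0.0757 m; the end-offsets along the wire are a = 0.12 m and b = 0.103 m.
sinθ₁ = 0.12/√(0.12²+0.0757²) = 0.8458; sinθ₂ = 0.103/√(0.103²+0.0757²) = 0.8058.
B = (4π×10⁻⁷ × 20.3) / (4π × 0.0757) × (0.8458 + 0.8058) = 4.43×10⁻⁵ T.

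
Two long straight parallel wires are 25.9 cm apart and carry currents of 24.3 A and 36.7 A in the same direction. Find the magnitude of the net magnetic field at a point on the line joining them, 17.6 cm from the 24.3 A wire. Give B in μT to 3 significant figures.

B ≈ 60.8 μT

Each long wire gives B = μ₀I/(2πd). Distances are d₁ = 0.176 m and d₂ = 0.083 m.
B₁ = 2.76×10⁻⁵ T, B₂ = 8.84×10⁻⁵ T.
Between parallel currents the two contributions point in opposite directions, so they subtract. B = |B₁ − B₂| = |2.76×10⁻⁵ − 8.84×10⁻⁵| = 6.08×10⁻⁵ T.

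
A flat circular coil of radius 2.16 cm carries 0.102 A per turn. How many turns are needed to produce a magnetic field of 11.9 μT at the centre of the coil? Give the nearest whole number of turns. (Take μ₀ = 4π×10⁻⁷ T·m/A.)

N = 4

For an N-turn coil, B = Nμ₀I/(2R). A single turn gives B₁ = 2.97×10⁻⁶ T with R = 0.0216 m.
N = B/B₁ = 1.19×10⁻⁵ / 2.97×10⁻⁶ = 4.01.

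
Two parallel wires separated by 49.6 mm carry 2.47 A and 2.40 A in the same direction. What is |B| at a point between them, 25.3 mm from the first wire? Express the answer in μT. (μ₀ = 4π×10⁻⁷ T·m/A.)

Each long wire gives B = μ₀I/(2πd). Distances are d₁ = 0.0253 m and d₂ = 0.0243 m.
B₁ = 1.95×10⁻⁵ T, B₂ = 1.98×10⁻⁵ T.
Between parallel currents the two contributions point in opposite directions, so they subtract. B = |B₁ − B₂| = |1.95×10⁻⁵ − 1.98×10⁻⁵| = 2.27×10⁻⁷ T.

B ≈ 0.227 μT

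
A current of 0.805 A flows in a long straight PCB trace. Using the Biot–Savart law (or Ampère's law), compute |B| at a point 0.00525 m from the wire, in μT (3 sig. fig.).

B ≈ 30.7 μT

For an infinitely long straight wire, B = μ₀I/(2πd).
B = (4π×10⁻⁷ × 0.805) / (2π × 0.00525) = 3.07×10⁻⁵ T.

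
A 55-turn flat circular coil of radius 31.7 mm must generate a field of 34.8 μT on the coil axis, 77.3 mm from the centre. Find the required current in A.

For an N-turn coil, B = Nμ₀IR²/[2(R²+z²)^(3/2)] with R = 0.0317 m, z = 0.0773 m, so I = 2B(R²+z²)^(3/2)/(Nμ₀R²) = 2 × 3.48×10⁻⁵ × 5.83×10⁻⁴ / (55 × 4π×10⁻⁷ × 0.001005) = 0.584 A.

I ≈ 0.584 A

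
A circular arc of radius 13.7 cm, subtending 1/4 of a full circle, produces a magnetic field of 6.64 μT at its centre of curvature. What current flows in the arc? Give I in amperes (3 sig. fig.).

I ≈ 5.79 A

For a circular arc, B = μ₀Iφ/(4πR) with φ in radians; here φ = 1.571 rad.
So I = 4πRB/(μ₀φ) = 4π × 0.137 × 6.64×10⁻⁶ / (4π×10⁻⁷ × 1.571) = 5.79 A.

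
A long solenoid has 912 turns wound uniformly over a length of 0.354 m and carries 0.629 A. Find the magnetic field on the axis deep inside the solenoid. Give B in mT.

B ≈ 2.04 mT

Inside a long solenoid, B = μ₀nI with n = 2576 turns/m.
B = 4π×10⁻⁷ × 2576 × 0.629 = 2.04×10⁻³ T.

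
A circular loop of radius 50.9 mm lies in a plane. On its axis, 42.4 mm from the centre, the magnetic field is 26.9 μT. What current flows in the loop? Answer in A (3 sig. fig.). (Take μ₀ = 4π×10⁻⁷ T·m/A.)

On the axis of a loop, B = μ₀IR²/[2(R²+z²)^(3/2)], so I = 2B(R²+z²)^(3/2)/(μ₀R²).
R² + z² = 0.002591 + 0.001798 = 0.004389 m²; raised to 3/2 gives 2.91×10⁻⁴ m³.
I = 2 × 2.69×10⁻⁵ × 2.91×10⁻⁴ / (1.26×10⁻⁶ × 0.002591) = 4.80 A.

I ≈ 4.80 A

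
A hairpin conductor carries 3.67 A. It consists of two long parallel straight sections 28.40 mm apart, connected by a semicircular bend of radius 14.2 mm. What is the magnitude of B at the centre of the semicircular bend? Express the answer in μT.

B ≈ 133 μT

The semicircular arc contributes B_arc = μ₀I·π/(4πR) = μ₀I/(4R) = 8.12×10⁻⁵ T.
Each semi-infinite lead is at perpendicular distance R = 0.0142 m from the centre, with the perpendicular foot at its near end, so it contributes μ₀I/(4πR); both point the same way, together 5.17×10⁻⁵ T.
Arc and leads all point the same direction: B = 8.12×10⁻⁵ + 5.17×10⁻⁵ = 1.33×10⁻⁴ T.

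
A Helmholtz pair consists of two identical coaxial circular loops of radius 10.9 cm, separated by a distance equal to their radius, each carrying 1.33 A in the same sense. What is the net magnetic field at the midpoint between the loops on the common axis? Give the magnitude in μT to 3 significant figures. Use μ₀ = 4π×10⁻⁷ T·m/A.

Each loop contributes B = μ₀IR²/[2(R²+z²)^(3/2)] on the axis, with z measured from that loop.
Loop 1 (z = 0.0545 m): B₁ = 5.49×10⁻⁶ T. Loop 2 (z = 0.0545 m): B₂ = 5.49×10⁻⁶ T.
The fields add: B = B₁ + B₂ = 1.10×10⁻⁵ T.

B ≈ 11.0 μT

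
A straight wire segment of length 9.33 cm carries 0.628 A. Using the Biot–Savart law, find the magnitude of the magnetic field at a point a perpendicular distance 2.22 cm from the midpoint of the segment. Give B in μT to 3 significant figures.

For a finite straight segment, B = (μ₀I/4πd)(sinθ₁ + sinθ₂), where θ₁, θ₂ are the angles from the perpendicular to each end.
The perpendicular from the point meets the wire at its midpoint, so each end is L/2 = 0.04665 m away along the wire.
sinθ₁ = 0.04665/√(0.04665²+0.0222²) = 0.9030; sinθ₂ = 0.04665/√(0.04665²+0.0222²) = 0.9030.
B = (4π×10⁻⁷ × 0.628) / (4π × 0.0222) × (0.9030 + 0.9030) = 5.11×10⁻⁶ T.

B ≈ 5.11 μT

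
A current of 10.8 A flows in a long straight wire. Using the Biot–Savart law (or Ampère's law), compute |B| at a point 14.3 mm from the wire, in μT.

B ≈ 151 μT

For an infinitely long straight wire, B = μ₀I/(2πd).
B = (4π×10⁻⁷ × 10.8) / (2π × 0.0143) = 1.51×10⁻⁴ T.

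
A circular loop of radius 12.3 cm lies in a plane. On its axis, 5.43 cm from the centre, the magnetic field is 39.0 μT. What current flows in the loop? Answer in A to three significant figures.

On the axis of a loop, B = μ₀IR²/[2(R²+z²)^(3/2)], so I = 2B(R²+z²)^(3/2)/(μ₀R²).
R² + z² = 0.01513 + 0.002948 = 0.01808 m²; raised to 3/2 gives 2.43×10⁻³ m³.
I = 2 × 3.90×10⁻⁵ × 2.43×10⁻³ / (1.26×10⁻⁶ × 0.01513) = 9.97 A.

I ≈ 9.97 A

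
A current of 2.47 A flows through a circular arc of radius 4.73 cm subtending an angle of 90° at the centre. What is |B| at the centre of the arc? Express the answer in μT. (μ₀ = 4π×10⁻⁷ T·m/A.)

The Biot–Savart field of a circular arc at its centre is B = μ₀Iφ/(4πR), with φ = 1.571 rad.
B = (4π×10⁻⁷ × 2.47 × 1.571) / (4π × 0.0473) = 8.20×10⁻⁶ T.

B ≈ 8.20 μT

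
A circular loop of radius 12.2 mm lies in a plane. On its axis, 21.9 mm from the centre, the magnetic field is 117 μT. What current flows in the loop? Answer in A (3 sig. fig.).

On the axis of a loop, B = μ₀IR²/[2(R²+z²)^(3/2)], so I = 2B(R²+z²)^(3/2)/(μ₀R²).
R² + z² = 0.0001488 + 0.0004796 = 0.0006285 m²; raised to 3/2 gives 1.58×10⁻⁵ m³.
I = 2 × 1.17×10⁻⁴ × 1.58×10⁻⁵ / (1.26×10⁻⁶ × 0.0001488) = 19.7 A.

I ≈ 19.7 A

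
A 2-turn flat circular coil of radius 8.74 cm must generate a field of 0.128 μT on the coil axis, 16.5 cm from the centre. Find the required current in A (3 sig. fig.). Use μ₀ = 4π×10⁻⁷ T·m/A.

For an N-turn coil, B = Nμ₀IR²/[2(R²+z²)^(3/2)] with R = 0.0874 m, z = 0.165 m, so I = 2B(R²+z²)^(3/2)/(Nμ₀R²) = 2 × 1.28×10⁻⁷ × 6.51×10⁻³ / (2 × 4π×10⁻⁷ × 0.007639) = 8.68×10⁻² A.

I ≈ 0.0868 A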